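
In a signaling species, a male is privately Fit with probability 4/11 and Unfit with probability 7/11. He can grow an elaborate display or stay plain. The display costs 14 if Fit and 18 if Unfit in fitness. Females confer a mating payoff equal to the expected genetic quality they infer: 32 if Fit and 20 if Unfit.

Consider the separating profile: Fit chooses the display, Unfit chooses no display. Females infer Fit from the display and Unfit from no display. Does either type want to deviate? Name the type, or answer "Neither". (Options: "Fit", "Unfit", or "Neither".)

The display pays 32; no display pays 20.
Fit: assigned the display, nets 32 − 14 = 18; deviating to no display nets 20.
Unfit: assigned no display, nets 20; deviating to the display nets 32 − 18 = 14.
The Fit type gains 2 by deviating.

Fit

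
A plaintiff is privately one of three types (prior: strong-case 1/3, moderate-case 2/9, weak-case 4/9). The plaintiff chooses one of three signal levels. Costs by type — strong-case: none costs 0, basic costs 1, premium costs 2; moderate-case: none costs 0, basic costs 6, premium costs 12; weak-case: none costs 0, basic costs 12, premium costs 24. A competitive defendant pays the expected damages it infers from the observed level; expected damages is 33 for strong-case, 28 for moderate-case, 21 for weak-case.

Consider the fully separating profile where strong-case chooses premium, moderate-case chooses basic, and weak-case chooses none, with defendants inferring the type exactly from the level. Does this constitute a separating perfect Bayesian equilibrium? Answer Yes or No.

Yes

Separating settlements: premium → 33, basic → 28, none → 21.
strong-case (assigned premium): none: 21 − 0 = 21; basic: 28 − 1 = 27; premium: 33 − 2 = 31. strong-case stays.
moderate-case (assigned basic): none: 21 − 0 = 21; basic: 28 − 6 = 22; premium: 33 − 12 = 21. moderate-case stays.
weak-case (assigned none): none: 21 − 0 = 21; basic: 28 − 12 = 16; premium: 33 − 24 = 9. weak-case stays.
Every type prefers its assigned level; separation holds.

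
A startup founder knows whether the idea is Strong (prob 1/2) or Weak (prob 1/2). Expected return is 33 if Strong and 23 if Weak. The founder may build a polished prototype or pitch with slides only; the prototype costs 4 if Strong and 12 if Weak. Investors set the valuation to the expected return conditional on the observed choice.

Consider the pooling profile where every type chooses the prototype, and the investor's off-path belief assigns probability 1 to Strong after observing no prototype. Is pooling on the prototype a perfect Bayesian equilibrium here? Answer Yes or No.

No

On path, the investor holds the prior and pays 1/2·33 + 1/2·23 = 28. Off path (no prototype), believing Strong, it pays 33.
Strong: the prototype nets 28 − 4 = 24; no prototype nets 33. Strong would deviate.
Weak: the prototype nets 28 − 12 = 16; no prototype nets 33. Weak would deviate.
A type deviates, so pooling fails.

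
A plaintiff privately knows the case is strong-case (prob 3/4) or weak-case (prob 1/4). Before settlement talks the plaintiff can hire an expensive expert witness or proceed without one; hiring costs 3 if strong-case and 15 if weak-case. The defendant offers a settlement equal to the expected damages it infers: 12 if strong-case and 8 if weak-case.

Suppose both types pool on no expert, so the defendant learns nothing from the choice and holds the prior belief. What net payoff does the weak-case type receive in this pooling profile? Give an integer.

Pooled settlement = 3/4·12 + 1/4·8 = 11.
weak-case pays no cost for no expert, so net payoff = 11.

11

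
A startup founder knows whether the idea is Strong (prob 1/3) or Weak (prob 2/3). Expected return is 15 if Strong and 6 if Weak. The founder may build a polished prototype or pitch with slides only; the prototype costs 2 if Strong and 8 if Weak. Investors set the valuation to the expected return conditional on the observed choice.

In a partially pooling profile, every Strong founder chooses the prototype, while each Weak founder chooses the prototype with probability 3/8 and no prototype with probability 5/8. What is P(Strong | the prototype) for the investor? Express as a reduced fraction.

4/7

P(the prototype) = (1/3)·1 + (2/3)·(3/8) = 7/12.
By Bayes' rule, P(Strong | the prototype) = (1/3) / (7/12) = 4/7.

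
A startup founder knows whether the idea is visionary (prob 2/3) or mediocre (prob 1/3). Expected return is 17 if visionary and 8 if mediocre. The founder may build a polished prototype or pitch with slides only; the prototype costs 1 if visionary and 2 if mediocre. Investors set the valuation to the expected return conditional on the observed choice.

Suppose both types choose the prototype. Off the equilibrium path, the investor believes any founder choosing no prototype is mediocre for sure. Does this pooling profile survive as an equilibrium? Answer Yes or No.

On path, the investor holds the prior and pays 2/3·17 + 1/3·8 = 14. Off path (no prototype), believing mediocre, it pays 8.
visionary: the prototype nets 14 − 1 = 13; no prototype nets 8. visionary stays.
mediocre: the prototype nets 14 − 2 = 12; no prototype nets 8. mediocre stays.
No type deviates, so pooling is sustained.

Yes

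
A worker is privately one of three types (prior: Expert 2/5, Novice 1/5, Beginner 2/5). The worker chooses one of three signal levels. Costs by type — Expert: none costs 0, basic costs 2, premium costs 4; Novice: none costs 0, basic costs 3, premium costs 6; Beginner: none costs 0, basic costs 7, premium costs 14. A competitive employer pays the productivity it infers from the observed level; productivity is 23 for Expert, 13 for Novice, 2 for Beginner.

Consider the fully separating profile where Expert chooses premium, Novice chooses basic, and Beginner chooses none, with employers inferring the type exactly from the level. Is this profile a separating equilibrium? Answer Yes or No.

Separating wages: premium → 23, basic → 13, none → 2.
Expert (assigned premium): none: 2 − 0 = 2; basic: 13 − 2 = 11; premium: 23 − 4 = 19. Expert stays.
Novice (assigned basic): none: 2 − 0 = 2; basic: 13 − 3 = 10; premium: 23 − 6 = 17. Novice prefers premium.
Beginner (assigned none): none: 2 − 0 = 2; basic: 13 − 7 = 6; premium: 23 − 14 = 9. Beginner prefers premium.
At least one type deviates; the separating profile fails.

No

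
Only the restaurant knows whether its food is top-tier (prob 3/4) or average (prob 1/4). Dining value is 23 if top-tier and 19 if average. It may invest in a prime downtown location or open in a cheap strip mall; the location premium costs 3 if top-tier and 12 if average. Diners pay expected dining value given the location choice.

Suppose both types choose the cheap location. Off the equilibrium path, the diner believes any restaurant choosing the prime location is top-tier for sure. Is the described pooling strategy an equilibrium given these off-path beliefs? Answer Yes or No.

On path, the diner holds the prior and pays 3/4·23 + 1/4·19 = 22. Off path (the prime location), believing top-tier, it pays 23.
top-tier: the cheap location nets 22; the prime location nets 23 − 3 = 20. top-tier stays.
average: the cheap location nets 22; the prime location nets 23 − 12 = 11. average stays.
No type deviates, so pooling is sustained.

Yes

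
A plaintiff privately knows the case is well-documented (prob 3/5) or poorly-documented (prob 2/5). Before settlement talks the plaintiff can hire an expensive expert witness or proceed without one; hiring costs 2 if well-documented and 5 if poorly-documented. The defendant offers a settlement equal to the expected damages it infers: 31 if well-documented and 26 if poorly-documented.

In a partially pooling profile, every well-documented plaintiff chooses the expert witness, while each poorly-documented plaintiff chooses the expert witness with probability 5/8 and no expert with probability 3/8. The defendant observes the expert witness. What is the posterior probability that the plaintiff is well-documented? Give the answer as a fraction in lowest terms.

P(the expert witness) = (3/5)·1 + (2/5)·(5/8) = 17/20.
By Bayes' rule, P(well-documented | the expert witness) = (3/5) / (17/20) = 12/17.

12/17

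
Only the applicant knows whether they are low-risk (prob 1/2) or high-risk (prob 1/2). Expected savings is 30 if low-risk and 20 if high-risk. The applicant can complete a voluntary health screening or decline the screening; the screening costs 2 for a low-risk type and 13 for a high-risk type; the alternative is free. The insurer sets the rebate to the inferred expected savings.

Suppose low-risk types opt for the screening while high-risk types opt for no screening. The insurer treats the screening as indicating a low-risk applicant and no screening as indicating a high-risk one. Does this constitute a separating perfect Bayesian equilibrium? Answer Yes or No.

Yes

Under these beliefs, the screening earns rebate 30 and no screening earns rebate 20.
low-risk: the screening nets 30 − 2 = 28; no screening nets 20. low-risk prefers the screening.
high-risk: the screening nets 30 − 13 = 17; no screening nets 20. high-risk prefers no screening.
Neither type deviates, so the separating profile is an equilibrium.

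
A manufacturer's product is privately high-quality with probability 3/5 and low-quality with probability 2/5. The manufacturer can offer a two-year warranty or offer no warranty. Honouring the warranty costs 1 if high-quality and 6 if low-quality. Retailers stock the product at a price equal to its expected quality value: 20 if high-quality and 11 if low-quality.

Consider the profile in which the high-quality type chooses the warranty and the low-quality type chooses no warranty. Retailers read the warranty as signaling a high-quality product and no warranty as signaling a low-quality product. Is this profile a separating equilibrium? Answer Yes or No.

Under these beliefs, the warranty earns price 20 and no warranty earns price 11.
high-quality: the warranty nets 20 − 1 = 19; no warranty nets 11. high-quality prefers the warranty.
low-quality: the warranty nets 20 − 6 = 14; no warranty nets 11. low-quality would deviate to the warranty.
low-quality has a profitable deviation, so the profile is not an equilibrium.

No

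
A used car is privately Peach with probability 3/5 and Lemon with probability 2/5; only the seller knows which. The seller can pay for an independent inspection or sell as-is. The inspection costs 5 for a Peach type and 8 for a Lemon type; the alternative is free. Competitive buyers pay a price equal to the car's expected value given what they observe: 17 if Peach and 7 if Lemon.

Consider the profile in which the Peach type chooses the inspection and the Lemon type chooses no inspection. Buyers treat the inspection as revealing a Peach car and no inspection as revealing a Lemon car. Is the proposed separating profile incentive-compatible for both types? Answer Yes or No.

No

Under these beliefs, the inspection earns price 17 and no inspection earns price 7.
Peach: the inspection nets 17 − 5 = 12; no inspection nets 7. Peach prefers the inspection.
Lemon: the inspection nets 17 − 8 = 9; no inspection nets 7. Lemon would deviate to the inspection.
Lemon has a profitable deviation, so the profile is not an equilibrium.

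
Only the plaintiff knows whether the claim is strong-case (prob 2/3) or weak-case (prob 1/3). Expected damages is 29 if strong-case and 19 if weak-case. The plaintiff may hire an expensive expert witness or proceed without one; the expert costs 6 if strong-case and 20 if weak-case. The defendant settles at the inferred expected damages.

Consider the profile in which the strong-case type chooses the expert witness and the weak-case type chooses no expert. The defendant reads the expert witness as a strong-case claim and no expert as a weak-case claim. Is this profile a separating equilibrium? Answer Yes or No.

Under these beliefs, the expert witness earns settlement 29 and no expert earns settlement 19.
strong-case: the expert witness nets 29 − 6 = 23; no expert nets 19. strong-case prefers the expert witness.
weak-case: the expert witness nets 29 − 20 = 9; no expert nets 19. weak-case prefers no expert.
Neither type deviates, so the separating profile is an equilibrium.

Yes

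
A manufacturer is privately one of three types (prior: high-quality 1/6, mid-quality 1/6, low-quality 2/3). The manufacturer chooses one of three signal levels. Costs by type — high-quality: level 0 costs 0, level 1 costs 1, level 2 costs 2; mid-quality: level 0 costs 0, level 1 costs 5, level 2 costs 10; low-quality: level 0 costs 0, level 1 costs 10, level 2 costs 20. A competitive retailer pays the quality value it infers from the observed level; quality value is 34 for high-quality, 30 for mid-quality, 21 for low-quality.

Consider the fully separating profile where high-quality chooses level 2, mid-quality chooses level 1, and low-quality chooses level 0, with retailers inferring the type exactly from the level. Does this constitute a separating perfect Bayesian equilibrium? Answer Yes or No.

Yes

Separating prices: level 2 → 34, level 1 → 30, level 0 → 21.
high-quality (assigned level 2): level 0: 21 − 0 = 21; level 1: 30 − 1 = 29; level 2: 34 − 2 = 32. high-quality stays.
mid-quality (assigned level 1): level 0: 21 − 0 = 21; level 1: 30 − 5 = 25; level 2: 34 − 10 = 24. mid-quality stays.
low-quality (assigned level 0): level 0: 21 − 0 = 21; level 1: 30 − 10 = 20; level 2: 34 − 20 = 14. low-quality stays.
Every type prefers its assigned level; separation holds.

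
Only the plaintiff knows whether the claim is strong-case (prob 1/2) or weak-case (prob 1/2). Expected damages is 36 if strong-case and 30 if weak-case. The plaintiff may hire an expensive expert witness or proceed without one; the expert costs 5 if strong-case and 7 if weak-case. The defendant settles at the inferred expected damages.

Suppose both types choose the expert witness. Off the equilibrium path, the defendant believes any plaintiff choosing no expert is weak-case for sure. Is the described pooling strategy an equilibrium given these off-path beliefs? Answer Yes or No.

No

On path, the defendant holds the prior and pays 1/2·36 + 1/2·30 = 33. Off path (no expert), believing weak-case, it pays 30.
strong-case: the expert witness nets 33 − 5 = 28; no expert nets 30. strong-case would deviate.
weak-case: the expert witness nets 33 − 7 = 26; no expert nets 30. weak-case would deviate.
A type deviates, so pooling fails.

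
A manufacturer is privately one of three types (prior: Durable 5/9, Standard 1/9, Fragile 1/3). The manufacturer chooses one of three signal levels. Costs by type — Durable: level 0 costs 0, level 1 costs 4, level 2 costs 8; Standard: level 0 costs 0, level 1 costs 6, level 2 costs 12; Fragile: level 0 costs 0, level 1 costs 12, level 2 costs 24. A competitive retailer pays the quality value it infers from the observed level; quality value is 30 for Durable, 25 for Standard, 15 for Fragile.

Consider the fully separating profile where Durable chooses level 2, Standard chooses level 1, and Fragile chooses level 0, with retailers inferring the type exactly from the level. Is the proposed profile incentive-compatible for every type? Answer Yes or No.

Yes

Separating prices: level 2 → 30, level 1 → 25, level 0 → 15.
Durable (assigned level 2): level 0: 15 − 0 = 15; level 1: 25 − 4 = 21; level 2: 30 − 8 = 22. Durable stays.
Standard (assigned level 1): level 0: 15 − 0 = 15; level 1: 25 − 6 = 19; level 2: 30 − 12 = 18. Standard stays.
Fragile (assigned level 0): level 0: 15 − 0 = 15; level 1: 25 − 12 = 13; level 2: 30 − 24 = 6. Fragile stays.
Every type prefers its assigned level; separation holds.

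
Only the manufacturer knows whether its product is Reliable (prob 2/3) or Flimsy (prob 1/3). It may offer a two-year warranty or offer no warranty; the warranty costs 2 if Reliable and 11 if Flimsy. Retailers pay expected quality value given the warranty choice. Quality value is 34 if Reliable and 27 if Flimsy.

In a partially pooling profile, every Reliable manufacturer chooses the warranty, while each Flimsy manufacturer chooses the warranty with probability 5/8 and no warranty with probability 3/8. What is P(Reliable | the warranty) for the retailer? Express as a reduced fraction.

16/21

P(the warranty) = (2/3)·1 + (1/3)·(5/8) = 7/8.
By Bayes' rule, P(Reliable | the warranty) = (2/3) / (7/8) = 16/21.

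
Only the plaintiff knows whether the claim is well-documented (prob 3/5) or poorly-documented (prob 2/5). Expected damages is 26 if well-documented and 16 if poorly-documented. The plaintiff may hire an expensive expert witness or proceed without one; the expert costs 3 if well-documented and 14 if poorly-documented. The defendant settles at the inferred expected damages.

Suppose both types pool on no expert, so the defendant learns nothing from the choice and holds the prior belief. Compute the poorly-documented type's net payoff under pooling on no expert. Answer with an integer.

Pooled settlement = 3/5·26 + 2/5·16 = 22.
poorly-documented pays no cost for no expert, so net payoff = 22.

22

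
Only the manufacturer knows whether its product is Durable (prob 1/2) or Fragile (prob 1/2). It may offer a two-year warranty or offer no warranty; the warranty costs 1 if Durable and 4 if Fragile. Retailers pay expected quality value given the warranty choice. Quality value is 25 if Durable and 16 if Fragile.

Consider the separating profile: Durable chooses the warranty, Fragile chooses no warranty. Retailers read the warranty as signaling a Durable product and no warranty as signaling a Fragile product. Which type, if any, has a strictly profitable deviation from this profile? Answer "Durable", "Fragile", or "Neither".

Fragile

The warranty pays 25; no warranty pays 16.
Durable: assigned the warranty, nets 25 − 1 = 24; deviating to no warranty nets 16.
Fragile: assigned no warranty, nets 16; deviating to the warranty nets 25 − 4 = 21.
The Fragile type gains 5 by deviating.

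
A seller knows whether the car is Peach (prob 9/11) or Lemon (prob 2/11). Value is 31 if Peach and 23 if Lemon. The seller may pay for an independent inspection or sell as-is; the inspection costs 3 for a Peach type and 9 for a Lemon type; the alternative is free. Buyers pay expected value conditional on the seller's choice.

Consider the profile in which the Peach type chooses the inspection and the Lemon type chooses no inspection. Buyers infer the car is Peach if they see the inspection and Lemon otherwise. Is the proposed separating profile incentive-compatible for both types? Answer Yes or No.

Yes

Under these beliefs, the inspection earns price 31 and no inspection earns price 23.
Peach: the inspection nets 31 − 3 = 28; no inspection nets 23. Peach prefers the inspection.
Lemon: the inspection nets 31 − 9 = 22; no inspection nets 23. Lemon prefers no inspection.
Neither type deviates, so the separating profile is an equilibrium.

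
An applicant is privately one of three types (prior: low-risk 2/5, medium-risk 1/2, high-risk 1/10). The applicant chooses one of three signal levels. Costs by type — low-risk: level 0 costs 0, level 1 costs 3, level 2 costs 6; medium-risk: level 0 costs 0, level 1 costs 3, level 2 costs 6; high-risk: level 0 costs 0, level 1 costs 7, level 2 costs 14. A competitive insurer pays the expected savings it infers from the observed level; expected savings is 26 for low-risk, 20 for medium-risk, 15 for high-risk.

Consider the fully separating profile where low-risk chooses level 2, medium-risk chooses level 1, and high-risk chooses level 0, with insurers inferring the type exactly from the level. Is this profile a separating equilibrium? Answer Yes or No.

Separating rebates: level 2 → 26, level 1 → 20, level 0 → 15.
low-risk (assigned level 2): level 0: 15 − 0 = 15; level 1: 20 − 3 = 17; level 2: 26 − 6 = 20. low-risk stays.
medium-risk (assigned level 1): level 0: 15 − 0 = 15; level 1: 20 − 3 = 17; level 2: 26 − 6 = 20. medium-risk prefers level 2.
high-risk (assigned level 0): level 0: 15 − 0 = 15; level 1: 20 − 7 = 13; level 2: 26 − 14 = 12. high-risk stays.
At least one type deviates; the separating profile fails.

No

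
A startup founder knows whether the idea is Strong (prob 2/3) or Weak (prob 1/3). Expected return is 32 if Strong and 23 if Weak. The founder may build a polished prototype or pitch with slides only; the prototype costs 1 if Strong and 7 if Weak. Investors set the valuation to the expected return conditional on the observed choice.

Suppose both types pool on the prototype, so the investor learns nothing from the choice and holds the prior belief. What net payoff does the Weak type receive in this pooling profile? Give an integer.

Pooled valuation = 2/3·32 + 1/3·23 = 29.
Weak pays cost 7 for the prototype, so net payoff = 29 − 7 = 22.

22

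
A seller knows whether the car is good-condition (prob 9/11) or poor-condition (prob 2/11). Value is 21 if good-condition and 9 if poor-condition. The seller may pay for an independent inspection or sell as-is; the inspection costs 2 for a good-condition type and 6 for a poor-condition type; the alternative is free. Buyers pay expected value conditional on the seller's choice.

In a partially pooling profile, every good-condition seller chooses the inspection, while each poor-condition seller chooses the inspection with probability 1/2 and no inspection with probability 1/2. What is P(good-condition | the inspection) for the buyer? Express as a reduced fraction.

P(the inspection) = (9/11)·1 + (2/11)·(1/2) = 10/11.
By Bayes' rule, P(good-condition | the inspection) = (9/11) / (10/11) = 9/10.

9/10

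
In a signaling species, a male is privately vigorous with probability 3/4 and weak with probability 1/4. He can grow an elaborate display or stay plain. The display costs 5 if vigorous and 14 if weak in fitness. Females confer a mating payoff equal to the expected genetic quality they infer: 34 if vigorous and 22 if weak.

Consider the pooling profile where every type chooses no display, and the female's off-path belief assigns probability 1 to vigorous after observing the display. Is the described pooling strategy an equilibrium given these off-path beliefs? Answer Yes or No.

Yes

On path, the female holds the prior and pays 3/4·34 + 1/4·22 = 31. Off path (the display), believing vigorous, it pays 34.
vigorous: no display nets 31; the display nets 34 − 5 = 29. vigorous stays.
weak: no display nets 31; the display nets 34 − 14 = 20. weak stays.
No type deviates, so pooling is sustained.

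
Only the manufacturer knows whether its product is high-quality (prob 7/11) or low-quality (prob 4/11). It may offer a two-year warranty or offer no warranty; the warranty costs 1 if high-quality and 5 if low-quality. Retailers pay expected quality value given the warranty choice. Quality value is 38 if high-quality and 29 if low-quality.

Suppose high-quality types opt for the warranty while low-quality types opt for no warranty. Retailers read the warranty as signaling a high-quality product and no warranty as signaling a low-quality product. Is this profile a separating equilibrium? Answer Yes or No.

No

Under these beliefs, the warranty earns price 38 and no warranty earns price 29.
high-quality: the warranty nets 38 − 1 = 37; no warranty nets 29. high-quality prefers the warranty.
low-quality: the warranty nets 38 − 5 = 33; no warranty nets 29. low-quality would deviate to the warranty.
low-quality has a profitable deviation, so the profile is not an equilibrium.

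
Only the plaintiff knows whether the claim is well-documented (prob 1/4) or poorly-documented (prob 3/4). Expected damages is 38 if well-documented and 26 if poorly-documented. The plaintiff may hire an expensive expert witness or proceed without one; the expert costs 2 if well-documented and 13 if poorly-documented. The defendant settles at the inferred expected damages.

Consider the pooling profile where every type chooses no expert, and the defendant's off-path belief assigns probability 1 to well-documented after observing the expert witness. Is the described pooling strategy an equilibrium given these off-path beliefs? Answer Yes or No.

No

On path, the defendant holds the prior and pays 1/4·38 + 3/4·26 = 29. Off path (the expert witness), believing well-documented, it pays 38.
well-documented: no expert nets 29; the expert witness nets 38 − 2 = 36. well-documented would deviate.
poorly-documented: no expert nets 29; the expert witness nets 38 − 13 = 25. poorly-documented stays.
A type deviates, so pooling fails.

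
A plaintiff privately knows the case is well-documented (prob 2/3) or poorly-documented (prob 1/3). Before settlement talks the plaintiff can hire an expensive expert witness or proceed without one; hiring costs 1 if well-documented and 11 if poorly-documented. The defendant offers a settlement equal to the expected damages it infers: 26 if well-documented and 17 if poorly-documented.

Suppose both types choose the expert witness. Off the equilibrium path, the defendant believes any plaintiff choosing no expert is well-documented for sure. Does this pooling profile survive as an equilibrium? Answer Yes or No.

On path, the defendant holds the prior and pays 2/3·26 + 1/3·17 = 23. Off path (no expert), believing well-documented, it pays 26.
well-documented: the expert witness nets 23 − 1 = 22; no expert nets 26. well-documented would deviate.
poorly-documented: the expert witness nets 23 − 11 = 12; no expert nets 26. poorly-documented would deviate.
A type deviates, so pooling fails.

No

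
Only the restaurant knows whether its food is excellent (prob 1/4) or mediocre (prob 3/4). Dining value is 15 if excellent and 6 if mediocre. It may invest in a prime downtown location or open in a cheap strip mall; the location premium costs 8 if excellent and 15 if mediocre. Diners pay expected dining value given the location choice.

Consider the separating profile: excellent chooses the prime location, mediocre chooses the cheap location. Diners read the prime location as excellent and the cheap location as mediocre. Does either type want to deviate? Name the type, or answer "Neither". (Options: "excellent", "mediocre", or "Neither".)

The prime location pays 15; the cheap location pays 6.
excellent: assigned the prime location, nets 15 − 8 = 7; deviating to the cheap location nets 6.
mediocre: assigned the cheap location, nets 6; deviating to the prime location nets 15 − 15 = 0.
Both types strictly prefer their assigned action; no profitable deviation.

Neither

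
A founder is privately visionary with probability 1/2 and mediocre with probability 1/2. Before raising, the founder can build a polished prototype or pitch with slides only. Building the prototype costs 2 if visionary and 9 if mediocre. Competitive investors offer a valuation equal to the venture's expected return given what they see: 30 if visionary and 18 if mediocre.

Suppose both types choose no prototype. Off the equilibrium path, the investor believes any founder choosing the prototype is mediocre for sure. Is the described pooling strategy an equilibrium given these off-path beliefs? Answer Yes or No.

Yes

On path, the investor holds the prior and pays 1/2·30 + 1/2·18 = 24. Off path (the prototype), believing mediocre, it pays 18.
visionary: no prototype nets 24; the prototype nets 18 − 2 = 16. visionary stays.
mediocre: no prototype nets 24; the prototype nets 18 − 9 = 9. mediocre stays.
No type deviates, so pooling is sustained.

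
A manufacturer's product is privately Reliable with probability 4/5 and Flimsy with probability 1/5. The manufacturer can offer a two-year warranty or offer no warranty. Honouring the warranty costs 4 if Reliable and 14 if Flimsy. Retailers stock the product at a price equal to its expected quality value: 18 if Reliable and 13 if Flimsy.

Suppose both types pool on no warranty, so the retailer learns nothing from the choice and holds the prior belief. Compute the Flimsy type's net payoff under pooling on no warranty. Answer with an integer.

17

Pooled price = 4/5·18 + 1/5·13 = 17.
Flimsy pays no cost for no warranty, so net payoff = 17.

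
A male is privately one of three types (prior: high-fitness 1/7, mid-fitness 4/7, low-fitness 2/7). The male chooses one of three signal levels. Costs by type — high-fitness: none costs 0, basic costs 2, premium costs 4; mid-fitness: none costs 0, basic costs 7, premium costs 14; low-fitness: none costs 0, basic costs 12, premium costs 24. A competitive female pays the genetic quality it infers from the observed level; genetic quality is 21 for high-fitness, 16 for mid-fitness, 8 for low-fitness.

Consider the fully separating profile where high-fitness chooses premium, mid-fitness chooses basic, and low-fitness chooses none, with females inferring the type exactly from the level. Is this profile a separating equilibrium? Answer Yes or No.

Yes

Separating mating payoffs: premium → 21, basic → 16, none → 8.
high-fitness (assigned premium): none: 8 − 0 = 8; basic: 16 − 2 = 14; premium: 21 − 4 = 17. high-fitness stays.
mid-fitness (assigned basic): none: 8 − 0 = 8; basic: 16 − 7 = 9; premium: 21 − 14 = 7. mid-fitness stays.
low-fitness (assigned none): none: 8 − 0 = 8; basic: 16 − 12 = 4; premium: 21 − 24 = -3. low-fitness stays.
Every type prefers its assigned level; separation holds.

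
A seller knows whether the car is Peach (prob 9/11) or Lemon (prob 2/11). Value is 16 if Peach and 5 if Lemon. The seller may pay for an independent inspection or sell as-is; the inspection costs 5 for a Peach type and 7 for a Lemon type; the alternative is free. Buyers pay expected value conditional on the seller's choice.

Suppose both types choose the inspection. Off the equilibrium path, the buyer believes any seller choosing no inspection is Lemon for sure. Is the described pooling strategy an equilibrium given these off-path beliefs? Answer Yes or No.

On path, the buyer holds the prior and pays 9/11·16 + 2/11·5 = 14. Off path (no inspection), believing Lemon, it pays 5.
Peach: the inspection nets 14 − 5 = 9; no inspection nets 5. Peach stays.
Lemon: the inspection nets 14 − 7 = 7; no inspection nets 5. Lemon stays.
No type deviates, so pooling is sustained.

Yes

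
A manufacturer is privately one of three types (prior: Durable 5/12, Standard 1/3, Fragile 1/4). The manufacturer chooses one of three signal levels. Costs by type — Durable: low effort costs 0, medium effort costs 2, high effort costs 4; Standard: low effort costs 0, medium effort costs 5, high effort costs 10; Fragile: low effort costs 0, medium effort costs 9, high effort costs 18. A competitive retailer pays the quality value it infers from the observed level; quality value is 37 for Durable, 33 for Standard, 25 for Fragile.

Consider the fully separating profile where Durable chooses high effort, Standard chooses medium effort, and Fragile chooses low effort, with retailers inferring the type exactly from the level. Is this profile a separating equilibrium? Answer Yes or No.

Yes

Separating prices: high effort → 37, medium effort → 33, low effort → 25.
Durable (assigned high effort): low effort: 25 − 0 = 25; medium effort: 33 − 2 = 31; high effort: 37 − 4 = 33. Durable stays.
Standard (assigned medium effort): low effort: 25 − 0 = 25; medium effort: 33 − 5 = 28; high effort: 37 − 10 = 27. Standard stays.
Fragile (assigned low effort): low effort: 25 − 0 = 25; medium effort: 33 − 9 = 24; high effort: 37 − 18 = 19. Fragile stays.
Every type prefers its assigned level; separation holds.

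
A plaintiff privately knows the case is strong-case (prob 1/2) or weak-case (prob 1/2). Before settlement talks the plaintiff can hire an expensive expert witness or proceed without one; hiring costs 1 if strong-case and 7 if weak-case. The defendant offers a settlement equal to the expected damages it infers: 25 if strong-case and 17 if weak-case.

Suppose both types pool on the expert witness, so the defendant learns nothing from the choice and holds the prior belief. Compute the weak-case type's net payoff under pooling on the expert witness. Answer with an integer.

14

Pooled settlement = 1/2·25 + 1/2·17 = 21.
weak-case pays cost 7 for the expert witness, so net payoff = 21 − 7 = 14.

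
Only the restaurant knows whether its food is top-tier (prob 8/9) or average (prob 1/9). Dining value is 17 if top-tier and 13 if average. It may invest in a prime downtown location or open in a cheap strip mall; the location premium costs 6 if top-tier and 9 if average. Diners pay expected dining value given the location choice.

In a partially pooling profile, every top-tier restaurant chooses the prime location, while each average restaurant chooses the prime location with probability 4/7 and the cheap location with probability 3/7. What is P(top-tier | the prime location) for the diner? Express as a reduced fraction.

P(the prime location) = (8/9)·1 + (1/9)·(4/7) = 20/21.
By Bayes' rule, P(top-tier | the prime location) = (8/9) / (20/21) = 14/15.

14/15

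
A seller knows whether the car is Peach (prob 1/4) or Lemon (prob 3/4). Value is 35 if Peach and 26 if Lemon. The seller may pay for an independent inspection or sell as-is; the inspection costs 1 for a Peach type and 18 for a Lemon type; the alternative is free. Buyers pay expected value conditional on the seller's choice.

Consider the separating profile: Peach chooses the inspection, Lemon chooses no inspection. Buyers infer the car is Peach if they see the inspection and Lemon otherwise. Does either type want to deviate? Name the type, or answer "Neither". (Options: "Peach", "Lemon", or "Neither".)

The inspection pays 35; no inspection pays 26.
Peach: assigned the inspection, nets 35 − 1 = 34; deviating to no inspection nets 26.
Lemon: assigned no inspection, nets 26; deviating to the inspection nets 35 − 18 = 17.
Both types strictly prefer their assigned action; no profitable deviation.

Neither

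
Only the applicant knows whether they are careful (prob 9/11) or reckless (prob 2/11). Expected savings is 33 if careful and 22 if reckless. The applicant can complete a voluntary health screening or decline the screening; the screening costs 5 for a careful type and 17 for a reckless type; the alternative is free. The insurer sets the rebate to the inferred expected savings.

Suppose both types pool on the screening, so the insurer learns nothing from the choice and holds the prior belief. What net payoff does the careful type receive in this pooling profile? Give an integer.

26

Pooled rebate = 9/11·33 + 2/11·22 = 31.
careful pays cost 5 for the screening, so net payoff = 31 − 5 = 26.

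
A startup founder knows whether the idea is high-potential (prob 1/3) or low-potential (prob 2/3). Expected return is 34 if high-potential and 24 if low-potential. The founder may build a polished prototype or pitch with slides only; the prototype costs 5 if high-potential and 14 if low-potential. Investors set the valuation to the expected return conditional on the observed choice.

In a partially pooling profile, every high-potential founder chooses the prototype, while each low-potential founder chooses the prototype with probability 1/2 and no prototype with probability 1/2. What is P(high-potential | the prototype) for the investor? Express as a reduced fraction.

P(the prototype) = (1/3)·1 + (2/3)·(1/2) = 2/3.
By Bayes' rule, P(high-potential | the prototype) = (1/3) / (2/3) = 1/2.

1/2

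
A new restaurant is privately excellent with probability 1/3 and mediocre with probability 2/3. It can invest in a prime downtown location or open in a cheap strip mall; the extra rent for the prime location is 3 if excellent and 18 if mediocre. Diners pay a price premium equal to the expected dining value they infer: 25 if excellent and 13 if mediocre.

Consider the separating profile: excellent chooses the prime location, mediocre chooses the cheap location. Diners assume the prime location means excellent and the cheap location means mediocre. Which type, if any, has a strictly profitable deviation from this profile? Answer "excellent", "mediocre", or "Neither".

Neither

The prime location pays 25; the cheap location pays 13.
excellent: assigned the prime location, nets 25 − 3 = 22; deviating to the cheap location nets 13.
mediocre: assigned the cheap location, nets 13; deviating to the prime location nets 25 − 18 = 7.
Both types strictly prefer their assigned action; no profitable deviation.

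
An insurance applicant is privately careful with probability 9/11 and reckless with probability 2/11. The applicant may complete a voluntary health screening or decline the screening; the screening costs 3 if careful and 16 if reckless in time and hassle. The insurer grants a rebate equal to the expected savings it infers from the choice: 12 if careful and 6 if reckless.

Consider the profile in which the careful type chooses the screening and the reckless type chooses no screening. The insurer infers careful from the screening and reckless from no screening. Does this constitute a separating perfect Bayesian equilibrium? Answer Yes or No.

Under these beliefs, the screening earns rebate 12 and no screening earns rebate 6.
careful: the screening nets 12 − 3 = 9; no screening nets 6. careful prefers the screening.
reckless: the screening nets 12 − 16 = -4; no screening nets 6. reckless prefers no screening.
Neither type deviates, so the separating profile is an equilibrium.

Yes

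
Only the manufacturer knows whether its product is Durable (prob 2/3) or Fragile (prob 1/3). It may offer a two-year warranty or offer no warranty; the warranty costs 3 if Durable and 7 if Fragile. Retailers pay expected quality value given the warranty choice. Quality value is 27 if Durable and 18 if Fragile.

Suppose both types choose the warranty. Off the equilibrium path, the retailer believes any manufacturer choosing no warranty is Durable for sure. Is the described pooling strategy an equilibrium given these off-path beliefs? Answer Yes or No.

On path, the retailer holds the prior and pays 2/3·27 + 1/3·18 = 24. Off path (no warranty), believing Durable, it pays 27.
Durable: the warranty nets 24 − 3 = 21; no warranty nets 27. Durable would deviate.
Fragile: the warranty nets 24 − 7 = 17; no warranty nets 27. Fragile would deviate.
A type deviates, so pooling fails.

No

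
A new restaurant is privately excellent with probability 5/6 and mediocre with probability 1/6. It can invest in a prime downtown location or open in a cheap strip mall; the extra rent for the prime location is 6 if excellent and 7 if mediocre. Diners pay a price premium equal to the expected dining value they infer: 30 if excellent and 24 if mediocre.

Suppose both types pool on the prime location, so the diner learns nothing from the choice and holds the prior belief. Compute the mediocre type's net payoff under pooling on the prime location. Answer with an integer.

Pooled price premium = 5/6·30 + 1/6·24 = 29.
mediocre pays cost 7 for the prime location, so net payoff = 29 − 7 = 22.

22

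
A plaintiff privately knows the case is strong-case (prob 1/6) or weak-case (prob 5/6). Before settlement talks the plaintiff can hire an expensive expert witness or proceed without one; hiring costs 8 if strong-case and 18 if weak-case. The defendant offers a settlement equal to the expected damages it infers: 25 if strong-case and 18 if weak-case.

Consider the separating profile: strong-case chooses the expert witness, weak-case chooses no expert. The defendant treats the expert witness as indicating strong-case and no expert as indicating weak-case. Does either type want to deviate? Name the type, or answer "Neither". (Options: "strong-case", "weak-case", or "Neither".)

strong-case

The expert witness pays 25; no expert pays 18.
strong-case: assigned the expert witness, nets 25 − 8 = 17; deviating to no expert nets 18.
weak-case: assigned no expert, nets 18; deviating to the expert witness nets 25 − 18 = 7.
The strong-case type gains 1 by deviating.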